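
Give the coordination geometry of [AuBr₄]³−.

tetrahedral

Summing ligand charges against the −3 overall charge gives an oxidation state of +1 for gold.
Au sits in group 11, so the d-electron count is 11 − 1 = 10.
Coordination number: 4.
A d¹⁰ ion has no crystal-field stabilisation preference between square planar and tetrahedral, so four ligands adopt the sterically favoured tetrahedral geometry.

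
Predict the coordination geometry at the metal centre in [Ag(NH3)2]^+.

Ammonia is neutral; balancing the +1 overall charge requires Ag(I).
Ag sits in group 11, so the d-electron count is 11 − 1 = 10.
Coordination number: 2.
A d¹⁰ ion with only two ligands adopts a linear arrangement (sp hybridisation; no CFSE preference).

linear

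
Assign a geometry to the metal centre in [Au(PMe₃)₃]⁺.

Summing ligand charges against the +1 overall charge gives an oxidation state of +1 for gold.
Au sits in group 11, so the d-electron count is 11 − 1 = 10.
With 3 monodentate ligands the coordination number is 3.
Three ligands around a d¹⁰ centre minimise repulsion in a trigonal-planar arrangement.

trigonal planar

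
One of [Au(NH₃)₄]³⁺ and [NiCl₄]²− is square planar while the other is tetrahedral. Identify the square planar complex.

For [Au(NH₃)₄]³⁺: Ammonia is neutral; balancing the +3 overall charge requires Au(III). Group 11 minus oxidation state 3 gives a d⁸ configuration. A 5d d⁸ ion has a large crystal-field splitting; square planar leaves the high-energy d_{x²−y²} orbital empty and maximises CFSE. → square planar.
For [NiCl₄]²−: Ligand charges: each chloride is −1. With an overall charge of −2 the nickel centre must be in the +2 oxidation state. Group 10 minus oxidation state 2 gives a d⁸ configuration. Chloride is a weak-field ligand. With weak-field ligands the CFSE gain from square planar is small, so a 3d d⁸ ion takes the sterically preferred tetrahedral geometry. → tetrahedral.

[Au(NH₃)₄]³⁺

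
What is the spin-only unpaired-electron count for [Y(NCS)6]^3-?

0

Ligand charges: each isothiocyanate is −1. With an overall charge of −3 the yttrium centre must be in the +3 oxidation state.
Yttrium is a group-3 element; Y(III) is therefore d⁰.
In an octahedral field the d⁰ configuration is t₂g⁰e_g⁰, giving 0 unpaired electrons.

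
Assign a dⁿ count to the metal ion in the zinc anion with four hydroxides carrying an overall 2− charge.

Each hydroxide is −1; balancing the −2 overall charge requires Zn(II).
Group 12 minus oxidation state 2 gives a d¹⁰ configuration.

d10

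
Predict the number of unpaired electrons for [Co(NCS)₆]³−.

0 unpaired electrons

Ligand charges: each isothiocyanate is −1. With an overall charge of −3 the cobalt centre must be in the +3 oxidation state.
Group 9 minus oxidation state 3 gives a d⁶ configuration.
The spin state decides the count: Co(III) has an exceptionally large octahedral splitting and is low-spin with essentially every ligand except fluoride.
An octahedral low-spin d⁶ ion is t₂g⁶e_g⁰, giving 0 unpaired electrons.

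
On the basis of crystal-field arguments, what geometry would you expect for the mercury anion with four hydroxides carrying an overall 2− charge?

tetrahedral

Ligand charges: each hydroxide is −1. With an overall charge of −2 the mercury centre must be in the +2 oxidation state.
Mercury is a group-12 element; Hg(II) is therefore d¹⁰.
With 4 monodentate ligands the coordination number is 4.
A d¹⁰ ion has no crystal-field stabilisation preference between square planar and tetrahedral, so four ligands adopt the sterically favoured tetrahedral geometry.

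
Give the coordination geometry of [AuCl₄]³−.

tetrahedral

Each chloride is −1; balancing the −3 overall charge requires Au(I).
Au sits in group 11, so the d-electron count is 11 − 1 = 10.
With 4 monodentate ligands the coordination number is 4.
A d¹⁰ ion has no crystal-field stabilisation preference between square planar and tetrahedral, so four ligands adopt the sterically favoured tetrahedral geometry.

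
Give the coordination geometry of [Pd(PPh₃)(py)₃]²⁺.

square planar

Triphenylphosphine is neutral; pyridine is neutral; balancing the +2 overall charge requires Pd(II).
Palladium is a group-10 element; Pd(II) is therefore d⁸.
Coordination number: 4.
A 4d d⁸ ion has a large crystal-field splitting; square planar leaves the high-energy d_{x²−y²} orbital empty and maximises CFSE.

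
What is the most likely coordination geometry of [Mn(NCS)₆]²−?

Ligand charges: each isothiocyanate is −1. With an overall charge of −2 the manganese centre must be in the +4 oxidation state.
Manganese is a group-7 element; Mn(IV) is therefore d³.
With 6 monodentate ligands the coordination number is 6.
Six donors around a single metal centre give an octahedral coordination sphere.

octahedral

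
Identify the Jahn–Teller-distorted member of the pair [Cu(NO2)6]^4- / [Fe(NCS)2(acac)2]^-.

[Cu(NO2)6]^4-

[Cu(NO2)6]^4-: Summing ligand charges against the −4 overall charge gives an oxidation state of +2 for copper. Group 11 minus oxidation state 2 gives a d⁹ configuration. The t₂g⁶e_g³ configuration has an unevenly filled e_g set; the Jahn–Teller theorem predicts a tetragonal distortion (typically axial elongation) to lift the degeneracy.
[Fe(NCS)2(acac)2]^-: Ligand charges: each isothiocyanate is −1; each acetylacetonate is −1. With an overall charge of −1 the iron centre must be in the +3 oxidation state. Group 8 minus oxidation state 3 gives a d⁵ configuration. Acetylacetonate and isothiocyanate are weak-field ligands for a first-row metal, so the complex is high-spin. The d⁵ configuration leaves the e_g set evenly filled (or empty) — no strong Jahn–Teller driving force.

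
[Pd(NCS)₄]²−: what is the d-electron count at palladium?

Summing ligand charges against the −2 overall charge gives an oxidation state of +2 for palladium.
Palladium is a group-10 element; Pd(II) is therefore d⁸.

d8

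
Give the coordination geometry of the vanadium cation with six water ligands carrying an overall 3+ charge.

Summing ligand charges against the +3 overall charge gives an oxidation state of +3 for vanadium.
Vanadium is a group-5 element; V(III) is therefore d².
With 6 monodentate ligands the coordination number is 6.
Six donors around a single metal centre give an octahedral coordination sphere.

octahedral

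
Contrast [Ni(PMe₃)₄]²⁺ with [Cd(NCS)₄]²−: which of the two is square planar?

[Ni(PMe₃)₄]²⁺

For [Ni(PMe₃)₄]²⁺: Summing ligand charges against the +2 overall charge gives an oxidation state of +2 for nickel. Nickel is a group-10 element; Ni(II) is therefore d⁸. Trimethylphosphine is a strong-field ligand (high in the spectrochemical series). A 3d d⁸ ion with strong-field ligands gains enough CFSE to favour square planar over tetrahedral. → square planar.
For [Cd(NCS)₄]²−: Ligand charges: each isothiocyanate is −1. With an overall charge of −2 the cadmium centre must be in the +2 oxidation state. Cd sits in group 12, so the d-electron count is 12 − 2 = 10. A d¹⁰ ion has no crystal-field stabilisation preference between square planar and tetrahedral, so four ligands adopt the sterically favoured tetrahedral geometry. → tetrahedral.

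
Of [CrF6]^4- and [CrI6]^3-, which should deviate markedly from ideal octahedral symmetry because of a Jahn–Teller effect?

[CrF6]^4-: Each fluoride is −1; balancing the −4 overall charge requires Cr(II). Group 6 minus oxidation state 2 gives a d⁴ configuration. Fluoride is a weak-field ligand for a first-row metal, so the complex is high-spin. The t₂g³e_g¹ (high-spin) configuration has an unevenly filled e_g set; the Jahn–Teller theorem predicts a tetragonal distortion (typically axial elongation) to lift the degeneracy.
[CrI6]^3-: Summing ligand charges against the −3 overall charge gives an oxidation state of +3 for chromium. Cr sits in group 6, so the d-electron count is 6 − 3 = 3. The d³ configuration leaves the e_g set evenly filled (or empty) — no strong Jahn–Teller driving force.

[CrF6]^4-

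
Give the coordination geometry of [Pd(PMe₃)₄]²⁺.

Summing ligand charges against the +2 overall charge gives an oxidation state of +2 for palladium.
Group 10 minus oxidation state 2 gives a d⁸ configuration.
With 4 monodentate ligands the coordination number is 4.
A 4d d⁸ ion has a large crystal-field splitting; square planar leaves the high-energy d_{x²−y²} orbital empty and maximises CFSE.

square planar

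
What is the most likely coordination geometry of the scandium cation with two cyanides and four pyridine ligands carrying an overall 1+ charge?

octahedral

Summing ligand charges against the +1 overall charge gives an oxidation state of +3 for scandium.
Scandium is a group-3 element; Sc(III) is therefore d⁰.
With 6 monodentate ligands the coordination number is 6.
Six donors around a single metal centre give an octahedral coordination sphere.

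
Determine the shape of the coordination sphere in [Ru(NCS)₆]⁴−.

octahedral

Each isothiocyanate is −1; balancing the −4 overall charge requires Ru(II).
Ruthenium is a group-8 element; Ru(II) is therefore d⁶.
With 6 monodentate ligands the coordination number is 6.
Six donors around a single metal centre give an octahedral coordination sphere.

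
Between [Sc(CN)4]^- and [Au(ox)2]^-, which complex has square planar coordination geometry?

[Au(ox)2]^-

For [Sc(CN)4]^-: Each cyanide is −1; balancing the −1 overall charge requires Sc(III). Sc sits in group 3, so the d-electron count is 3 − 3 = 0. A d⁰ ion has no crystal-field stabilisation preference between square planar and tetrahedral, so four ligands adopt the sterically favoured tetrahedral geometry. → tetrahedral.
For [Au(ox)2]^-: Summing ligand charges against the −1 overall charge gives an oxidation state of +3 for gold. Gold is a group-11 element; Au(III) is therefore d⁸. A 5d d⁸ ion has a large crystal-field splitting; square planar leaves the high-energy d_{x²−y²} orbital empty and maximises CFSE. → square planar.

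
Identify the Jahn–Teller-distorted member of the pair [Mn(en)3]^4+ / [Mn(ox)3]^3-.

[Mn(en)3]^4+: Ligand charges: ethylenediamine is neutral. With an overall charge of +4 the manganese centre must be in the +4 oxidation state. Mn sits in group 7, so the d-electron count is 7 − 4 = 3. The d³ configuration leaves the e_g set evenly filled (or empty) — no strong Jahn–Teller driving force.
[Mn(ox)3]^3-: Each oxalate is −2; balancing the −3 overall charge requires Mn(III). Mn sits in group 7, so the d-electron count is 7 − 3 = 4. Oxalate is a weak-field ligand for a first-row metal, so the complex is high-spin. The t₂g³e_g¹ (high-spin) configuration has an unevenly filled e_g set; the Jahn–Teller theorem predicts a tetragonal distortion (typically axial elongation) to lift the degeneracy.

[Mn(ox)3]^3-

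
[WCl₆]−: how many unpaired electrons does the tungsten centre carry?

1 unpaired electron

Each chloride is −1; balancing the −1 overall charge requires W(V).
W sits in group 6, so the d-electron count is 6 − 5 = 1.
In an octahedral field the d¹ configuration is t₂g¹e_g⁰ (only one arrangement possible), giving 1 unpaired electron.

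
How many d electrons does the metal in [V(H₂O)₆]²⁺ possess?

Ligand charges: water is neutral. With an overall charge of +2 the vanadium centre must be in the +2 oxidation state.
V sits in group 5, so the d-electron count is 5 − 2 = 3.

d3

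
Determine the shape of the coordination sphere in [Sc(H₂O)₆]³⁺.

Water is neutral; balancing the +3 overall charge requires Sc(III).
Sc sits in group 3, so the d-electron count is 3 − 3 = 0.
Coordination number: 6.
Six donors around a single metal centre give an octahedral coordination sphere.

octahedral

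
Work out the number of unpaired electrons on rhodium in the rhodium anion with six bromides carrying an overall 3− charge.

0

Ligand charges: each bromide is −1. With an overall charge of −3 the rhodium centre must be in the +3 oxidation state.
Rhodium is a group-9 element; Rh(III) is therefore d⁶.
The spin state decides the count: a 4d ion has a large Δₒ and is invariably low-spin.
An octahedral low-spin d⁶ ion is t₂g⁶e_g⁰, giving 0 unpaired electrons.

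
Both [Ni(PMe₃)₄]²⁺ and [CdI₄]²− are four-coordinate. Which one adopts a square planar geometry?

For [Ni(PMe₃)₄]²⁺: Summing ligand charges against the +2 overall charge gives an oxidation state of +2 for nickel. Group 10 minus oxidation state 2 gives a d⁸ configuration. Trimethylphosphine is a strong-field ligand (high in the spectrochemical series). A 3d d⁸ ion with strong-field ligands gains enough CFSE to favour square planar over tetrahedral. → square planar.
For [CdI₄]²−: Each iodide is −1; balancing the −2 overall charge requires Cd(II). Group 12 minus oxidation state 2 gives a d¹⁰ configuration. A d¹⁰ ion has no crystal-field stabilisation preference between square planar and tetrahedral, so four ligands adopt the sterically favoured tetrahedral geometry. → tetrahedral.

[Ni(PMe₃)₄]²⁺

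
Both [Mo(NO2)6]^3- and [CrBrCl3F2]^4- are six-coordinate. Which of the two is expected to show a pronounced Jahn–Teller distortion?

[Mo(NO2)6]^3-: Each nitro (N-bound nitrite) is −1; balancing the −3 overall charge requires Mo(III). Mo sits in group 6, so the d-electron count is 6 − 3 = 3. The d³ configuration leaves the e_g set evenly filled (or empty) — no strong Jahn–Teller driving force.
[CrBrCl3F2]^4-: Each bromide is −1; each chloride is −1; each fluoride is −1; balancing the −4 overall charge requires Cr(II). Group 6 minus oxidation state 2 gives a d⁴ configuration. Bromide, chloride, and fluoride are weak-field ligands for a first-row metal, so the complex is high-spin. The t₂g³e_g¹ (high-spin) configuration has an unevenly filled e_g set; the Jahn–Teller theorem predicts a tetragonal distortion (typically axial elongation) to lift the degeneracy.

[CrBrCl3F2]^4-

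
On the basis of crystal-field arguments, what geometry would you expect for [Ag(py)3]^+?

Summing ligand charges against the +1 overall charge gives an oxidation state of +1 for silver.
Ag sits in group 11, so the d-electron count is 11 − 1 = 10.
With 3 monodentate ligands the coordination number is 3.
Three ligands around a d¹⁰ centre minimise repulsion in a trigonal-planar arrangement.

trigonal planar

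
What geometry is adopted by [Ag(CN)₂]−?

linear

Each cyanide is −1; balancing the −1 overall charge requires Ag(I).
Ag sits in group 11, so the d-electron count is 11 − 1 = 10.
With 2 monodentate ligands the coordination number is 2.
A d¹⁰ ion with only two ligands adopts a linear arrangement (sp hybridisation; no CFSE preference).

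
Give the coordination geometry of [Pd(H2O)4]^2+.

Water is neutral; balancing the +2 overall charge requires Pd(II).
Palladium is a group-10 element; Pd(II) is therefore d⁸.
With 4 monodentate ligands the coordination number is 4.
A 4d d⁸ ion has a large crystal-field splitting; square planar leaves the high-energy d_{x²−y²} orbital empty and maximises CFSE.

square planar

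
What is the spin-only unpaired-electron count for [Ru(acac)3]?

1

Ligand charges: each acetylacetonate is −1. With an overall charge of 0 the ruthenium centre must be in the +3 oxidation state.
Group 8 minus oxidation state 3 gives a d⁵ configuration.
Counting donor atoms: 3×acetylacetonate (bidentate) → 6 donors. Coordination number = 6.
The spin state decides the count: a 4d ion has a large Δₒ and is invariably low-spin.
An octahedral low-spin d⁵ ion is t₂g⁵e_g⁰, giving 1 unpaired electron.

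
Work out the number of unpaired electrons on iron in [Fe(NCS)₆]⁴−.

Each isothiocyanate is −1; balancing the −4 overall charge requires Fe(II).
Iron is a group-8 element; Fe(II) is therefore d⁶.
The spin state decides the count: Isothiocyanate is a weak-field ligand for a first-row metal, so the complex is high-spin.
An octahedral high-spin d⁶ ion is t₂g⁴e_g², giving 4 unpaired electrons.

4 unpaired electrons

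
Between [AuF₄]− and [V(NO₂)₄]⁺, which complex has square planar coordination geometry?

[AuF₄]−

For [AuF₄]−: Each fluoride is −1; balancing the −1 overall charge requires Au(III). Au sits in group 11, so the d-electron count is 11 − 3 = 8. A 5d d⁸ ion has a large crystal-field splitting; square planar leaves the high-energy d_{x²−y²} orbital empty and maximises CFSE. → square planar.
For [V(NO₂)₄]⁺: Summing ligand charges against the +1 overall charge gives an oxidation state of +5 for vanadium. Group 5 minus oxidation state 5 gives a d⁰ configuration. A d⁰ ion has no crystal-field stabilisation preference between square planar and tetrahedral, so four ligands adopt the sterically favoured tetrahedral geometry. → tetrahedral.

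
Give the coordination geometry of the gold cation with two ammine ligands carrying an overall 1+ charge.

linear

Ammonia is neutral; balancing the +1 overall charge requires Au(I).
Group 11 minus oxidation state 1 gives a d¹⁰ configuration.
Coordination number: 2.
A d¹⁰ ion with only two ligands adopts a linear arrangement (sp hybridisation; no CFSE preference).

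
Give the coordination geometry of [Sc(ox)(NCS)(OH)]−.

tetrahedral

Each oxalate is −2; each isothiocyanate is −1; each hydroxide is −1; balancing the −1 overall charge requires Sc(III).
Group 3 minus oxidation state 3 gives a d⁰ configuration.
Counting donor atoms: 1×oxalate (bidentate) → 2 donors; 1×isothiocyanate (monodentate) → 1 donor; 1×hydroxide (monodentate) → 1 donor. Coordination number = 4.
A d⁰ ion has no crystal-field stabilisation preference between square planar and tetrahedral, so four ligands adopt the sterically favoured tetrahedral geometry.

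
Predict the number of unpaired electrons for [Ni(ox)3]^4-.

Summing ligand charges against the −4 overall charge gives an oxidation state of +2 for nickel.
Nickel is a group-10 element; Ni(II) is therefore d⁸.
Counting donor atoms: 3×oxalate (bidentate) → 6 donors. Coordination number = 6.
In an octahedral field the d⁸ configuration is t₂g⁶e_g² (only one arrangement possible), giving 2 unpaired electrons.

2 unpaired electrons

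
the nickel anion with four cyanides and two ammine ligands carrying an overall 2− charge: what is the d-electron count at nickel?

d8

Each cyanide is −1; ammonia is neutral; balancing the −2 overall charge requires Ni(II).
Nickel is a group-10 element; Ni(II) is therefore d⁸.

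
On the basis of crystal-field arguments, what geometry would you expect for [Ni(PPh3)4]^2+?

square planar

Summing ligand charges against the +2 overall charge gives an oxidation state of +2 for nickel.
Ni sits in group 10, so the d-electron count is 10 − 2 = 8.
With 4 monodentate ligands the coordination number is 4.
Triphenylphosphine is a strong-field ligand (high in the spectrochemical series).
A 3d d⁸ ion with strong-field ligands gains enough CFSE to favour square planar over tetrahedral.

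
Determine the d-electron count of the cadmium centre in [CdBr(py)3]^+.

Each bromide is −1; pyridine is neutral; balancing the +1 overall charge requires Cd(II).
Cadmium is a group-12 element; Cd(II) is therefore d¹⁰.

d10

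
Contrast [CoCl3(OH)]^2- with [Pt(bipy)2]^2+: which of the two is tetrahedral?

[CoCl3(OH)]^2-

For [CoCl3(OH)]^2-: Each chloride is −1; each hydroxide is −1; balancing the −2 overall charge requires Co(II). Group 9 minus oxidation state 2 gives a d⁷ configuration. For a high-spin 3d d⁷ ion with weak-field ligands the small Δₜ gives little square-planar CFSE advantage, so four ligands adopt the sterically favoured tetrahedral geometry. → tetrahedral.
For [Pt(bipy)2]^2+: 2,2′-bipyridine is neutral; balancing the +2 overall charge requires Pt(II). Group 10 minus oxidation state 2 gives a d⁸ configuration. A 5d d⁸ ion has a large crystal-field splitting; square planar leaves the high-energy d_{x²−y²} orbital empty and maximises CFSE. → square planar.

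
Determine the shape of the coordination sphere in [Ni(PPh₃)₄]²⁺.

square planar

Summing ligand charges against the +2 overall charge gives an oxidation state of +2 for nickel.
Group 10 minus oxidation state 2 gives a d⁸ configuration.
With 4 monodentate ligands the coordination number is 4.
Triphenylphosphine is a strong-field ligand (high in the spectrochemical series).
A 3d d⁸ ion with strong-field ligands gains enough CFSE to favour square planar over tetrahedral.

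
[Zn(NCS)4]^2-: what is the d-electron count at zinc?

Each isothiocyanate is −1; balancing the −2 overall charge requires Zn(II).
Zn sits in group 12, so the d-electron count is 12 − 2 = 10.

d¹⁰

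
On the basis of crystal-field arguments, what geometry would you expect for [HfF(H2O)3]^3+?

tetrahedral

Summing ligand charges against the +3 overall charge gives an oxidation state of +4 for hafnium.
Hafnium is a group-4 element; Hf(IV) is therefore d⁰.
With 4 monodentate ligands the coordination number is 4.
A d⁰ ion has no crystal-field stabilisation preference between square planar and tetrahedral, so four ligands adopt the sterically favoured tetrahedral geometry.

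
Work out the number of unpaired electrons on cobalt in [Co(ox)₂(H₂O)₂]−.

0

Summing ligand charges against the −1 overall charge gives an oxidation state of +3 for cobalt.
Cobalt is a group-9 element; Co(III) is therefore d⁶.
Counting donor atoms: 2×oxalate (bidentate) → 4 donors; 2×water (monodentate) → 2 donors. Coordination number = 6.
The spin state decides the count: Co(III) has an exceptionally large octahedral splitting and is low-spin with essentially every ligand except fluoride.
An octahedral low-spin d⁶ ion is t₂g⁶e_g⁰, giving 0 unpaired electrons.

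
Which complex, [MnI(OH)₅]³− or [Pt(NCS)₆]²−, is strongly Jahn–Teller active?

[MnI(OH)₅]³−

[MnI(OH)₅]³−: Ligand charges: each iodide is −1; each hydroxide is −1. With an overall charge of −3 the manganese centre must be in the +3 oxidation state. Manganese is a group-7 element; Mn(III) is therefore d⁴. Hydroxide and iodide are weak-field ligands for a first-row metal, so the complex is high-spin. The t₂g³e_g¹ (high-spin) configuration has an unevenly filled e_g set; the Jahn–Teller theorem predicts a tetragonal distortion (typically axial elongation) to lift the degeneracy.
[Pt(NCS)₆]²−: Summing ligand charges against the −2 overall charge gives an oxidation state of +4 for platinum. Group 10 minus oxidation state 4 gives a d⁶ configuration. A 5d ion has a large Δₒ and is invariably low-spin. The d⁶ configuration leaves the e_g set evenly filled (or empty) — no strong Jahn–Teller driving force.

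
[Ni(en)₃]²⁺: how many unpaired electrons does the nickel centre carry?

2 unpaired electrons

Summing ligand charges against the +2 overall charge gives an oxidation state of +2 for nickel.
Group 10 minus oxidation state 2 gives a d⁸ configuration.
Counting donor atoms: 3×ethylenediamine (bidentate) → 6 donors. Coordination number = 6.
In an octahedral field the d⁸ configuration is t₂g⁶e_g² (only one arrangement possible), giving 2 unpaired electrons.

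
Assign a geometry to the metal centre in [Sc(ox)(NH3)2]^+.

tetrahedral

Summing ligand charges against the +1 overall charge gives an oxidation state of +3 for scandium.
Group 3 minus oxidation state 3 gives a d⁰ configuration.
Counting donor atoms: 1×oxalate (bidentate) → 2 donors; 2×ammonia (monodentate) → 2 donors. Coordination number = 4.
A d⁰ ion has no crystal-field stabilisation preference between square planar and tetrahedral, so four ligands adopt the sterically favoured tetrahedral geometry.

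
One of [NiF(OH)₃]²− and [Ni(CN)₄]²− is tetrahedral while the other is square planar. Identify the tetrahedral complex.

[NiF(OH)₃]²−

For [NiF(OH)₃]²−: Summing ligand charges against the −2 overall charge gives an oxidation state of +2 for nickel. Group 10 minus oxidation state 2 gives a d⁸ configuration. Fluoride and hydroxide are weak-field ligands. With weak-field ligands the CFSE gain from square planar is small, so a 3d d⁸ ion takes the sterically preferred tetrahedral geometry. → tetrahedral.
For [Ni(CN)₄]²−: Ligand charges: each cyanide is −1. With an overall charge of −2 the nickel centre must be in the +2 oxidation state. Ni sits in group 10, so the d-electron count is 10 − 2 = 8. Cyanide is a strong-field ligand (high in the spectrochemical series). A 3d d⁸ ion with strong-field ligands gains enough CFSE to favour square planar over tetrahedral. → square planar.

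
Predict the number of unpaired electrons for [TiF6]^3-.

1 unpaired electron

Each fluoride is −1; balancing the −3 overall charge requires Ti(III).
Ti sits in group 4, so the d-electron count is 4 − 3 = 1.
In an octahedral field the d¹ configuration is t₂g¹e_g⁰ (only one arrangement possible), giving 1 unpaired electron.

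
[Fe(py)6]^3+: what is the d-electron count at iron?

Pyridine is neutral; balancing the +3 overall charge requires Fe(III).
Fe sits in group 8, so the d-electron count is 8 − 3 = 5.

d5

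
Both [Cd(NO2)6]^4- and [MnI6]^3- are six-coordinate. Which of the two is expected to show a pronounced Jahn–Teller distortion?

[Cd(NO2)6]^4-: Each nitro (N-bound nitrite) is −1; balancing the −4 overall charge requires Cd(II). Group 12 minus oxidation state 2 gives a d¹⁰ configuration. The d¹⁰ configuration leaves the e_g set evenly filled (or empty) — no strong Jahn–Teller driving force.
[MnI6]^3-: Summing ligand charges against the −3 overall charge gives an oxidation state of +3 for manganese. Manganese is a group-7 element; Mn(III) is therefore d⁴. Iodide is a weak-field ligand for a first-row metal, so the complex is high-spin. The t₂g³e_g¹ (high-spin) configuration has an unevenly filled e_g set; the Jahn–Teller theorem predicts a tetragonal distortion (typically axial elongation) to lift the degeneracy.

[MnI6]^3-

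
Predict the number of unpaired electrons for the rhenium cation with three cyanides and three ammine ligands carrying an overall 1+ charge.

Each cyanide is −1; ammonia is neutral; balancing the +1 overall charge requires Re(IV).
Re sits in group 7, so the d-electron count is 7 − 4 = 3.
In an octahedral field the d³ configuration is t₂g³e_g⁰ (only one arrangement possible), giving 3 unpaired electrons.

3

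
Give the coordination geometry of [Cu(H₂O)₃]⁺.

trigonal planar

Summing ligand charges against the +1 overall charge gives an oxidation state of +1 for copper.
Cu sits in group 11, so the d-electron count is 11 − 1 = 10.
Coordination number: 3.
Three ligands around a d¹⁰ centre minimise repulsion in a trigonal-planar arrangement.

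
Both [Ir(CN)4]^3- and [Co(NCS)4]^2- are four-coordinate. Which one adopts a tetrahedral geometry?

[Co(NCS)4]^2-

For [Ir(CN)4]^3-: Ligand charges: each cyanide is −1. With an overall charge of −3 the iridium centre must be in the +1 oxidation state. Group 9 minus oxidation state 1 gives a d⁸ configuration. A 5d d⁸ ion has a large crystal-field splitting; square planar leaves the high-energy d_{x²−y²} orbital empty and maximises CFSE. → square planar.
For [Co(NCS)4]^2-: Each isothiocyanate is −1; balancing the −2 overall charge requires Co(II). Co sits in group 9, so the d-electron count is 9 − 2 = 7. For a high-spin 3d d⁷ ion with weak-field ligands the small Δₜ gives little square-planar CFSE advantage, so four ligands adopt the sterically favoured tetrahedral geometry. → tetrahedral.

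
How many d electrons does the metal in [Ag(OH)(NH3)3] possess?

Summing ligand charges against the 0 overall charge gives an oxidation state of +1 for silver.
Ag sits in group 11, so the d-electron count is 11 − 1 = 10.

d¹⁰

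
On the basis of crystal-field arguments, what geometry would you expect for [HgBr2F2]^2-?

tetrahedral

Summing ligand charges against the −2 overall charge gives an oxidation state of +2 for mercury.
Hg sits in group 12, so the d-electron count is 12 − 2 = 10.
With 4 monodentate ligands the coordination number is 4.
A d¹⁰ ion has no crystal-field stabilisation preference between square planar and tetrahedral, so four ligands adopt the sterically favoured tetrahedral geometry.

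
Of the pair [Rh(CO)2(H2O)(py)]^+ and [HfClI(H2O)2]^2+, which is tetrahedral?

For [Rh(CO)2(H2O)(py)]^+: Summing ligand charges against the +1 overall charge gives an oxidation state of +1 for rhodium. Group 9 minus oxidation state 1 gives a d⁸ configuration. A 4d d⁸ ion has a large crystal-field splitting; square planar leaves the high-energy d_{x²−y²} orbital empty and maximises CFSE. → square planar.
For [HfClI(H2O)2]^2+: Ligand charges: each chloride is −1; each iodide is −1; water is neutral. With an overall charge of +2 the hafnium centre must be in the +4 oxidation state. Hf sits in group 4, so the d-electron count is 4 − 4 = 0. A d⁰ ion has no crystal-field stabilisation preference between square planar and tetrahedral, so four ligands adopt the sterically favoured tetrahedral geometry. → tetrahedral.

[HfClI(H2O)2]^2+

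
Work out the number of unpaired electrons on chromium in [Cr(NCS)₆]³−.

3 unpaired electrons

Ligand charges: each isothiocyanate is −1. With an overall charge of −3 the chromium centre must be in the +3 oxidation state.
Cr sits in group 6, so the d-electron count is 6 − 3 = 3.
In an octahedral field the d³ configuration is t₂g³e_g⁰ (only one arrangement possible), giving 3 unpaired electrons.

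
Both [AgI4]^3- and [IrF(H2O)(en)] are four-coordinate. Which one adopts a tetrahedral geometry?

[AgI4]^3-

For [AgI4]^3-: Ligand charges: each iodide is −1. With an overall charge of −3 the silver centre must be in the +1 oxidation state. Ag sits in group 11, so the d-electron count is 11 − 1 = 10. A d¹⁰ ion has no crystal-field stabilisation preference between square planar and tetrahedral, so four ligands adopt the sterically favoured tetrahedral geometry. → tetrahedral.
For [IrF(H2O)(en)]: Each fluoride is −1; water is neutral; ethylenediamine is neutral; balancing the 0 overall charge requires Ir(I). Iridium is a group-9 element; Ir(I) is therefore d⁸. A 5d d⁸ ion has a large crystal-field splitting; square planar leaves the high-energy d_{x²−y²} orbital empty and maximises CFSE. → square planar.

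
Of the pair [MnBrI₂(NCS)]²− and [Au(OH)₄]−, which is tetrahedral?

For [MnBrI₂(NCS)]²−: Each bromide is −1; each iodide is −1; each isothiocyanate is −1; balancing the −2 overall charge requires Mn(II). Group 7 minus oxidation state 2 gives a d⁵ configuration. A high-spin d⁵ ion has zero CFSE in either geometry, so four ligands adopt the sterically favoured tetrahedral geometry. → tetrahedral.
For [Au(OH)₄]−: Each hydroxide is −1; balancing the −1 overall charge requires Au(III). Group 11 minus oxidation state 3 gives a d⁸ configuration. A 5d d⁸ ion has a large crystal-field splitting; square planar leaves the high-energy d_{x²−y²} orbital empty and maximises CFSE. → square planar.

[MnBrI₂(NCS)]²−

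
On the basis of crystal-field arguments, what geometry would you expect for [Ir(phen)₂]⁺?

Ligand charges: 1,10-phenanthroline is neutral. With an overall charge of +1 the iridium centre must be in the +1 oxidation state.
Iridium is a group-9 element; Ir(I) is therefore d⁸.
Counting donor atoms: 2×1,10-phenanthroline (bidentate) → 4 donors. Coordination number = 4.
A 5d d⁸ ion has a large crystal-field splitting; square planar leaves the high-energy d_{x²−y²} orbital empty and maximises CFSE.

square planar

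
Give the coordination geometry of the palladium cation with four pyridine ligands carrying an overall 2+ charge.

square planar

Ligand charges: pyridine is neutral. With an overall charge of +2 the palladium centre must be in the +2 oxidation state.
Palladium is a group-10 element; Pd(II) is therefore d⁸.
Coordination number: 4.
A 4d d⁸ ion has a large crystal-field splitting; square planar leaves the high-energy d_{x²−y²} orbital empty and maximises CFSE.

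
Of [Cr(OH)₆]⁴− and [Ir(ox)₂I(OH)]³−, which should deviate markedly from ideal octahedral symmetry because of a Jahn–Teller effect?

[Cr(OH)₆]⁴−

[Cr(OH)₆]⁴−: Ligand charges: each hydroxide is −1. With an overall charge of −4 the chromium centre must be in the +2 oxidation state. Cr sits in group 6, so the d-electron count is 6 − 2 = 4. Hydroxide is a weak-field ligand for a first-row metal, so the complex is high-spin. The t₂g³e_g¹ (high-spin) configuration has an unevenly filled e_g set; the Jahn–Teller theorem predicts a tetragonal distortion (typically axial elongation) to lift the degeneracy.
[Ir(ox)₂I(OH)]³−: Summing ligand charges against the −3 overall charge gives an oxidation state of +3 for iridium. Group 9 minus oxidation state 3 gives a d⁶ configuration. A 5d ion has a large Δₒ and is invariably low-spin. The d⁶ configuration leaves the e_g set evenly filled (or empty) — no strong Jahn–Teller driving force.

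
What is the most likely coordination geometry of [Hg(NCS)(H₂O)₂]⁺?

Each isothiocyanate is −1; water is neutral; balancing the +1 overall charge requires Hg(II).
Group 12 minus oxidation state 2 gives a d¹⁰ configuration.
With 3 monodentate ligands the coordination number is 3.
Three ligands around a d¹⁰ centre minimise repulsion in a trigonal-planar arrangement.

trigonal planar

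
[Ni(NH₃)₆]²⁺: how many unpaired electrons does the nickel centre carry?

Ammonia is neutral; balancing the +2 overall charge requires Ni(II).
Ni sits in group 10, so the d-electron count is 10 − 2 = 8.
In an octahedral field the d⁸ configuration is t₂g⁶e_g² (only one arrangement possible), giving 2 unpaired electrons.

2 unpaired electrons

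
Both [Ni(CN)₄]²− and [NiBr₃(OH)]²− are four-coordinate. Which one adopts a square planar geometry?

[Ni(CN)₄]²−

For [Ni(CN)₄]²−: Summing ligand charges against the −2 overall charge gives an oxidation state of +2 for nickel. Group 10 minus oxidation state 2 gives a d⁸ configuration. Cyanide is a strong-field ligand (high in the spectrochemical series). A 3d d⁸ ion with strong-field ligands gains enough CFSE to favour square planar over tetrahedral. → square planar.
For [NiBr₃(OH)]²−: Summing ligand charges against the −2 overall charge gives an oxidation state of +2 for nickel. Group 10 minus oxidation state 2 gives a d⁸ configuration. Bromide and hydroxide are weak-field ligands. With weak-field ligands the CFSE gain from square planar is small, so a 3d d⁸ ion takes the sterically preferred tetrahedral geometry. → tetrahedral.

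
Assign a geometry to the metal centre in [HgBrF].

linear

Ligand charges: each bromide is −1; each fluoride is −1. With an overall charge of 0 the mercury centre must be in the +2 oxidation state.
Group 12 minus oxidation state 2 gives a d¹⁰ configuration.
Coordination number: 2.
A d¹⁰ ion with only two ligands adopts a linear arrangement (sp hybridisation; no CFSE preference).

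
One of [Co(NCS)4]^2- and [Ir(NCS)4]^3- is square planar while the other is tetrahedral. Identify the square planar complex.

For [Co(NCS)4]^2-: Summing ligand charges against the −2 overall charge gives an oxidation state of +2 for cobalt. Co sits in group 9, so the d-electron count is 9 − 2 = 7. For a high-spin 3d d⁷ ion with weak-field ligands the small Δₜ gives little square-planar CFSE advantage, so four ligands adopt the sterically favoured tetrahedral geometry. → tetrahedral.
For [Ir(NCS)4]^3-: Ligand charges: each isothiocyanate is −1. With an overall charge of −3 the iridium centre must be in the +1 oxidation state. Ir sits in group 9, so the d-electron count is 9 − 1 = 8. A 5d d⁸ ion has a large crystal-field splitting; square planar leaves the high-energy d_{x²−y²} orbital empty and maximises CFSE. → square planar.

[Ir(NCS)4]^3-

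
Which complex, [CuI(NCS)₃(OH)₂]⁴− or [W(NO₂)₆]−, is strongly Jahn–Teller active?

[CuI(NCS)₃(OH)₂]⁴−: Ligand charges: each iodide is −1; each isothiocyanate is −1; each hydroxide is −1. With an overall charge of −4 the copper centre must be in the +2 oxidation state. Cu sits in group 11, so the d-electron count is 11 − 2 = 9. The t₂g⁶e_g³ configuration has an unevenly filled e_g set; the Jahn–Teller theorem predicts a tetragonal distortion (typically axial elongation) to lift the degeneracy.
[W(NO₂)₆]−: Summing ligand charges against the −1 overall charge gives an oxidation state of +5 for tungsten. Group 6 minus oxidation state 5 gives a d¹ configuration. The d¹ configuration leaves the e_g set evenly filled (or empty) — no strong Jahn–Teller driving force.

[CuI(NCS)₃(OH)₂]⁴−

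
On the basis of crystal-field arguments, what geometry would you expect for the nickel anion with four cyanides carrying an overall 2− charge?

Each cyanide is −1; balancing the −2 overall charge requires Ni(II).
Group 10 minus oxidation state 2 gives a d⁸ configuration.
Coordination number: 4.
Cyanide is a strong-field ligand (high in the spectrochemical series).
A 3d d⁸ ion with strong-field ligands gains enough CFSE to favour square planar over tetrahedral.

square planar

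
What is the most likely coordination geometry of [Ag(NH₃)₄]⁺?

tetrahedral

Summing ligand charges against the +1 overall charge gives an oxidation state of +1 for silver.
Ag sits in group 11, so the d-electron count is 11 − 1 = 10.
Coordination number: 4.
A d¹⁰ ion has no crystal-field stabilisation preference between square planar and tetrahedral, so four ligands adopt the sterically favoured tetrahedral geometry.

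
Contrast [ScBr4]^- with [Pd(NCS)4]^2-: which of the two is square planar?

For [ScBr4]^-: Summing ligand charges against the −1 overall charge gives an oxidation state of +3 for scandium. Group 3 minus oxidation state 3 gives a d⁰ configuration. A d⁰ ion has no crystal-field stabilisation preference between square planar and tetrahedral, so four ligands adopt the sterically favoured tetrahedral geometry. → tetrahedral.
For [Pd(NCS)4]^2-: Each isothiocyanate is −1; balancing the −2 overall charge requires Pd(II). Palladium is a group-10 element; Pd(II) is therefore d⁸. A 4d d⁸ ion has a large crystal-field splitting; square planar leaves the high-energy d_{x²−y²} orbital empty and maximises CFSE. → square planar.

[Pd(NCS)4]^2-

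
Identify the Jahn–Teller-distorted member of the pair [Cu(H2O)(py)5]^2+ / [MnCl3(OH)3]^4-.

[Cu(H2O)(py)5]^2+

[Cu(H2O)(py)5]^2+: Summing ligand charges against the +2 overall charge gives an oxidation state of +2 for copper. Copper is a group-11 element; Cu(II) is therefore d⁹. The t₂g⁶e_g³ configuration has an unevenly filled e_g set; the Jahn–Teller theorem predicts a tetragonal distortion (typically axial elongation) to lift the degeneracy.
[MnCl3(OH)3]^4-: Ligand charges: each chloride is −1; each hydroxide is −1. With an overall charge of −4 the manganese centre must be in the +2 oxidation state. Mn sits in group 7, so the d-electron count is 7 − 2 = 5. Chloride and hydroxide are weak-field ligands for a first-row metal, so the complex is high-spin. The d⁵ configuration leaves the e_g set evenly filled (or empty) — no strong Jahn–Teller driving force.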